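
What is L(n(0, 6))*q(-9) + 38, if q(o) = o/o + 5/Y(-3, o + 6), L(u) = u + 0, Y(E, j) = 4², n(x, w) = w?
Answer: 367/8 ≈ 45.875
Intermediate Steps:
Y(E, j) = 16
L(u) = u
q(o) = 21/16 (q(o) = o/o + 5/16 = 1 + 5*(1/16) = 1 + 5/16 = 21/16)
L(n(0, 6))*q(-9) + 38 = 6*(21/16) + 38 = 63/8 + 38 = 367/8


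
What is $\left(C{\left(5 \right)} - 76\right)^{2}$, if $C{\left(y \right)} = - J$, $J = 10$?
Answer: $7396$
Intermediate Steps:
$C{\left(y \right)} = -10$ ($C{\left(y \right)} = \left(-1\right) 10 = -10$)
$\left(C{\left(5 \right)} - 76\right)^{2} = \left(-10 - 76\right)^{2} = \left(-86\right)^{2} = 7396$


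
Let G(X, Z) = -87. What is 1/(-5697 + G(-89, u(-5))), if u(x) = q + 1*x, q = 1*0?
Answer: -1/5784 ≈ -0.00017289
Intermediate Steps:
q = 0
u(x) = x (u(x) = 0 + 1*x = 0 + x = x)
1/(-5697 + G(-89, u(-5))) = 1/(-5697 - 87) = 1/(-5784) = -1/5784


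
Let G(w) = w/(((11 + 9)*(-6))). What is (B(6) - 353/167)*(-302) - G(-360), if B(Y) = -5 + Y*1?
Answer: 55671/167 ≈ 333.36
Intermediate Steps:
B(Y) = -5 + Y
G(w) = -w/120 (G(w) = w/((20*(-6))) = w/(-120) = w*(-1/120) = -w/120)
(B(6) - 353/167)*(-302) - G(-360) = ((-5 + 6) - 353/167)*(-302) - (-1)*(-360)/120 = (1 - 353*1/167)*(-302) - 1*3 = (1 - 353/167)*(-302) - 3 = -186/167*(-302) - 3 = 56172/167 - 3 = 55671/167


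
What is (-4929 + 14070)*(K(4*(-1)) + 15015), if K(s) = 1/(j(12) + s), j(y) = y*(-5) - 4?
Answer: 9333134679/68 ≈ 1.3725e+8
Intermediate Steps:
j(y) = -4 - 5*y (j(y) = -5*y - 4 = -4 - 5*y)
K(s) = 1/(-64 + s) (K(s) = 1/((-4 - 5*12) + s) = 1/((-4 - 60) + s) = 1/(-64 + s))
(-4929 + 14070)*(K(4*(-1)) + 15015) = (-4929 + 14070)*(1/(-64 + 4*(-1)) + 15015) = 9141*(1/(-64 - 4) + 15015) = 9141*(1/(-68) + 15015) = 9141*(-1/68 + 15015) = 9141*(1021019/68) = 9333134679/68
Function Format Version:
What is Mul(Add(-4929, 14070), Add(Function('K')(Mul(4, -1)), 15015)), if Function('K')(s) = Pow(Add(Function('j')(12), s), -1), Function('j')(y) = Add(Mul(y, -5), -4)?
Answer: Rational(9333134679, 68) ≈ 1.3725e+8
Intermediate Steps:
Function('j')(y) = Add(-4, Mul(-5, y)) (Function('j')(y) = Add(Mul(-5, y), -4) = Add(-4, Mul(-5, y)))
Function('K')(s) = Pow(Add(-64, s), -1) (Function('K')(s) = Pow(Add(Add(-4, Mul(-5, 12)), s), -1) = Pow(Add(Add(-4, -60), s), -1) = Pow(Add(-64, s), -1))
Mul(Add(-4929, 14070), Add(Function('K')(Mul(4, -1)), 15015)) = Mul(Add(-4929, 14070), Add(Pow(Add(-64, Mul(4, -1)), -1), 15015)) = Mul(9141, Add(Pow(Add(-64, -4), -1), 15015)) = Mul(9141, Add(Pow(-68, -1), 15015)) = Mul(9141, Add(Rational(-1, 68), 15015)) = Mul(9141, Rational(1021019, 68)) = Rational(9333134679, 68)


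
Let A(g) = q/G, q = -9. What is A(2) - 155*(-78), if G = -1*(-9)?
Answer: 12089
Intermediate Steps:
G = 9
A(g) = -1 (A(g) = -9/9 = -9*⅑ = -1)
A(2) - 155*(-78) = -1 - 155*(-78) = -1 + 12090 = 12089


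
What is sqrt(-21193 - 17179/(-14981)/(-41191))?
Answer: 3*I*sqrt(896677367903452885458)/617082371 ≈ 145.58*I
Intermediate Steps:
sqrt(-21193 - 17179/(-14981)/(-41191)) = sqrt(-21193 - 17179*(-1/14981)*(-1/41191)) = sqrt(-21193 + (17179/14981)*(-1/41191)) = sqrt(-21193 - 17179/617082371) = sqrt(-13077826705782/617082371) = 3*I*sqrt(896677367903452885458)/617082371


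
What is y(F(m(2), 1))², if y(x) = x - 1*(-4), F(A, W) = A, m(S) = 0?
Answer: 16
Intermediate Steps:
y(x) = 4 + x (y(x) = x + 4 = 4 + x)
y(F(m(2), 1))² = (4 + 0)² = 4² = 16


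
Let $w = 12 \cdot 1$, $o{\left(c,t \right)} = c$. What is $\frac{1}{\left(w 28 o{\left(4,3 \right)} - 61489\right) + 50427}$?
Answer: $- \frac{1}{9718} \approx -0.0001029$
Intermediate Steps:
$w = 12$
$\frac{1}{\left(w 28 o{\left(4,3 \right)} - 61489\right) + 50427} = \frac{1}{\left(12 \cdot 28 \cdot 4 - 61489\right) + 50427} = \frac{1}{\left(336 \cdot 4 - 61489\right) + 50427} = \frac{1}{\left(1344 - 61489\right) + 50427} = \frac{1}{-60145 + 50427} = \frac{1}{-9718} = - \frac{1}{9718}$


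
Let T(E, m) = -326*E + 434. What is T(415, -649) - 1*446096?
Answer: -580952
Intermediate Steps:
T(E, m) = 434 - 326*E
T(415, -649) - 1*446096 = (434 - 326*415) - 1*446096 = (434 - 135290) - 446096 = -134856 - 446096 = -580952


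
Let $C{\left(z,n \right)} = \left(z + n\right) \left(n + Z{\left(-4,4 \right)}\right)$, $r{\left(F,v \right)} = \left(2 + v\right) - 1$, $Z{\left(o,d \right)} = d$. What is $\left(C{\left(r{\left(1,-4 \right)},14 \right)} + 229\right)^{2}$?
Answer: $182329$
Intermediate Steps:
$r{\left(F,v \right)} = 1 + v$
$C{\left(z,n \right)} = \left(4 + n\right) \left(n + z\right)$ ($C{\left(z,n \right)} = \left(z + n\right) \left(n + 4\right) = \left(n + z\right) \left(4 + n\right) = \left(4 + n\right) \left(n + z\right)$)
$\left(C{\left(r{\left(1,-4 \right)},14 \right)} + 229\right)^{2} = \left(\left(14^{2} + 4 \cdot 14 + 4 \left(1 - 4\right) + 14 \left(1 - 4\right)\right) + 229\right)^{2} = \left(\left(196 + 56 + 4 \left(-3\right) + 14 \left(-3\right)\right) + 229\right)^{2} = \left(\left(196 + 56 - 12 - 42\right) + 229\right)^{2} = \left(198 + 229\right)^{2} = 427^{2} = 182329$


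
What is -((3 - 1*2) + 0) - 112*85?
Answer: -9521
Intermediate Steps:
-((3 - 1*2) + 0) - 112*85 = -((3 - 2) + 0) - 9520 = -(1 + 0) - 9520 = -1*1 - 9520 = -1 - 9520 = -9521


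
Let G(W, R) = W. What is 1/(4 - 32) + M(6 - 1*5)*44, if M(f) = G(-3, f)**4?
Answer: 99791/28 ≈ 3564.0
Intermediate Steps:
M(f) = 81 (M(f) = (-3)**4 = 81)
1/(4 - 32) + M(6 - 1*5)*44 = 1/(4 - 32) + 81*44 = 1/(-28) + 3564 = -1/28 + 3564 = 99791/28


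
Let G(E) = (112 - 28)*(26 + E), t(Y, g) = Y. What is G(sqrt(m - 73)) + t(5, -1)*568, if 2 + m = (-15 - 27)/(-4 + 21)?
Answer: 5024 + 84*I*sqrt(22389)/17 ≈ 5024.0 + 739.35*I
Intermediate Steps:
m = -76/17 (m = -2 + (-15 - 27)/(-4 + 21) = -2 - 42/17 = -76/17 ≈ -4.4706)
G(E) = 2184 + 84*E (G(E) = 84*(26 + E) = 2184 + 84*E)
G(sqrt(m - 73)) + t(5, -1)*568 = (2184 + 84*sqrt(-76/17 - 73)) + 5*568 = (2184 + 84*sqrt(-1317/17)) + 2840 = (2184 + 84*(I*sqrt(22389)/17)) + 2840 = (2184 + 84*I*sqrt(22389)/17) + 2840 = 5024 + 84*I*sqrt(22389)/17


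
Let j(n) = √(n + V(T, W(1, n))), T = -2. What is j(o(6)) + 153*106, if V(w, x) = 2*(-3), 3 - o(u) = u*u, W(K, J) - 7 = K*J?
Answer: 16218 + I*√39 ≈ 16218.0 + 6.245*I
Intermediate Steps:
W(K, J) = 7 + J*K (W(K, J) = 7 + K*J = 7 + J*K)
o(u) = 3 - u² (o(u) = 3 - u*u = 3 - u²)
V(w, x) = -6
j(n) = √(-6 + n) (j(n) = √(n - 6) = √(-6 + n))
j(o(6)) + 153*106 = √(-6 + (3 - 1*6²)) + 153*106 = √(-6 + (3 - 1*36)) + 16218 = √(-6 + (3 - 36)) + 16218 = √(-6 - 33) + 16218 = √(-39) + 16218 = I*√39 + 16218 = 16218 + I*√39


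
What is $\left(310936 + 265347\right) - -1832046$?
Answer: $2408329$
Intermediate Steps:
$\left(310936 + 265347\right) - -1832046 = 576283 + 1832046 = 2408329$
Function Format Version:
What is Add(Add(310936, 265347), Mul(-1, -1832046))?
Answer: 2408329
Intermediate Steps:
Add(Add(310936, 265347), Mul(-1, -1832046)) = Add(576283, 1832046) = 2408329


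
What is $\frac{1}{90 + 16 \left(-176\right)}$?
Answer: $- \frac{1}{2726} \approx -0.00036684$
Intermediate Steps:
$\frac{1}{90 + 16 \left(-176\right)} = \frac{1}{90 - 2816} = \frac{1}{-2726} = - \frac{1}{2726}$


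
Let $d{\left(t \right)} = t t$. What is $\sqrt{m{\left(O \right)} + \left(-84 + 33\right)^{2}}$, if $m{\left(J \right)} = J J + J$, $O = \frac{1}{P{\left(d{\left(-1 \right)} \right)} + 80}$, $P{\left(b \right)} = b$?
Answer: $\frac{\sqrt{17065243}}{81} \approx 51.0$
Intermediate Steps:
$d{\left(t \right)} = t^{2}$
$O = \frac{1}{81}$ ($O = \frac{1}{\left(-1\right)^{2} + 80} = \frac{1}{1 + 80} = \frac{1}{81} \approx 0.012346$)
$m{\left(J \right)} = J + J^{2}$ ($m{\left(J \right)} = J^{2} + J = J + J^{2}$)
$\sqrt{m{\left(O \right)} + \left(-84 + 33\right)^{2}} = \sqrt{\frac{1 + \frac{1}{81}}{81} + \left(-84 + 33\right)^{2}} = \sqrt{\frac{1}{81} \cdot \frac{82}{81} + \left(-51\right)^{2}} = \sqrt{\frac{82}{6561} + 2601} = \sqrt{\frac{17065243}{6561}} = \frac{\sqrt{17065243}}{81}$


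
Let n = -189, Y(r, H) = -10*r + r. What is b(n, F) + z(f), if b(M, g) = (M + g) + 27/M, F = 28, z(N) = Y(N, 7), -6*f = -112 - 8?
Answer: -2388/7 ≈ -341.14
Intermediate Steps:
f = 20 (f = -(-112 - 8)/6 = -⅙*(-120) = 20)
Y(r, H) = -9*r
z(N) = -9*N
b(M, g) = M + g + 27/M
b(n, F) + z(f) = (-189 + 28 + 27/(-189)) - 9*20 = (-189 + 28 + 27*(-1/189)) - 180 = (-189 + 28 - ⅐) - 180 = -1128/7 - 180 = -2388/7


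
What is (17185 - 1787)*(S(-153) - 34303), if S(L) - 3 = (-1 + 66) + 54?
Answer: -526319038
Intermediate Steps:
S(L) = 122 (S(L) = 3 + ((-1 + 66) + 54) = 3 + (65 + 54) = 3 + 119 = 122)
(17185 - 1787)*(S(-153) - 34303) = (17185 - 1787)*(122 - 34303) = 15398*(-34181) = -526319038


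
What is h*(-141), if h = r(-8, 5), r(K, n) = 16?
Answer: -2256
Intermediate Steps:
h = 16
h*(-141) = 16*(-141) = -2256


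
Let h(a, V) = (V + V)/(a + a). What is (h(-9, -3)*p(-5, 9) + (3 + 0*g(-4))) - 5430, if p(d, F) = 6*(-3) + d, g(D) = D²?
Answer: -16304/3 ≈ -5434.7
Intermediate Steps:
h(a, V) = V/a (h(a, V) = (2*V)/((2*a)) = (2*V)*(1/(2*a)) = V/a)
p(d, F) = -18 + d
(h(-9, -3)*p(-5, 9) + (3 + 0*g(-4))) - 5430 = ((-3/(-9))*(-18 - 5) + (3 + 0*(-4)²)) - 5430 = (-3*(-⅑)*(-23) + (3 + 0*16)) - 5430 = ((⅓)*(-23) + (3 + 0)) - 5430 = (-23/3 + 3) - 5430 = -14/3 - 5430 = -16304/3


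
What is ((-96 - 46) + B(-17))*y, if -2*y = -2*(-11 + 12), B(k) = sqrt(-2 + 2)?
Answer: -142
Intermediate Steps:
B(k) = 0 (B(k) = sqrt(0) = 0)
y = 1 (y = -(-1)*(-11 + 12) = -(-1) = -1/2*(-2) = 1)
((-96 - 46) + B(-17))*y = ((-96 - 46) + 0)*1 = (-142 + 0)*1 = -142*1 = -142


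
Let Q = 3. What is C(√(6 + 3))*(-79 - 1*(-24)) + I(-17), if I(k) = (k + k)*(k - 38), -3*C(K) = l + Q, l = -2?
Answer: 5665/3 ≈ 1888.3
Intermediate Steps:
C(K) = -⅓ (C(K) = -(-2 + 3)/3 = -⅓*1 = -⅓)
I(k) = 2*k*(-38 + k) (I(k) = (2*k)*(-38 + k) = 2*k*(-38 + k))
C(√(6 + 3))*(-79 - 1*(-24)) + I(-17) = -(-79 - 1*(-24))/3 + 2*(-17)*(-38 - 17) = -(-79 + 24)/3 + 2*(-17)*(-55) = -⅓*(-55) + 1870 = 55/3 + 1870 = 5665/3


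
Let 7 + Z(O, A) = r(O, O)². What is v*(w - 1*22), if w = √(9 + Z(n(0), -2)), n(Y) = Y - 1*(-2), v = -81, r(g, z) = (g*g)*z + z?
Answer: 1782 - 81*√102 ≈ 963.94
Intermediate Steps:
r(g, z) = z + z*g² (r(g, z) = g²*z + z = z*g² + z = z + z*g²)
n(Y) = 2 + Y (n(Y) = Y + 2 = 2 + Y)
Z(O, A) = -7 + O²*(1 + O²)² (Z(O, A) = -7 + (O*(1 + O²))² = -7 + O²*(1 + O²)²)
w = √102 (w = √(9 + (-7 + (2 + 0)²*(1 + (2 + 0)²)²)) = √(9 + (-7 + 2²*(1 + 2²)²)) = √(9 + (-7 + 4*(1 + 4)²)) = √(9 + (-7 + 4*5²)) = √(9 + (-7 + 4*25)) = √(9 + (-7 + 100)) = √(9 + 93) = √102 ≈ 10.100)
v*(w - 1*22) = -81*(√102 - 1*22) = -81*(√102 - 22) = -81*(-22 + √102) = 1782 - 81*√102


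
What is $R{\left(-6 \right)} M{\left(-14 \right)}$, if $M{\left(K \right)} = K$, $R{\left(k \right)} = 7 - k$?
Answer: $-182$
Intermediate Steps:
$R{\left(-6 \right)} M{\left(-14 \right)} = \left(7 - -6\right) \left(-14\right) = \left(7 + 6\right) \left(-14\right) = 13 \left(-14\right) = -182$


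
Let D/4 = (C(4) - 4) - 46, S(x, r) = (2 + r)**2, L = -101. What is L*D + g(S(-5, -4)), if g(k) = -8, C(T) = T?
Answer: 18576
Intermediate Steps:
D = -184 (D = 4*((4 - 4) - 46) = 4*(0 - 46) = 4*(-46) = -184)
L*D + g(S(-5, -4)) = -101*(-184) - 8 = 18584 - 8 = 18576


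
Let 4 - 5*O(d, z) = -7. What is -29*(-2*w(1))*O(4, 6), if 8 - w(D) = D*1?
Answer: 4466/5 ≈ 893.20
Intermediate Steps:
w(D) = 8 - D
O(d, z) = 11/5 (O(d, z) = ⅘ - ⅕*(-7) = ⅘ + 7/5 = 11/5)
-29*(-2*w(1))*O(4, 6) = -29*(-2*(8 - 1*1))*11/5 = -29*(-2*(8 - 1))*11/5 = -29*(-2*7)*11/5 = -(-406)*11/5 = -29*(-154/5) = 4466/5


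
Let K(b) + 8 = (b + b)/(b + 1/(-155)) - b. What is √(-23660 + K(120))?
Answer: 2*I*√2057029926847/18599 ≈ 154.23*I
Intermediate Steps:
K(b) = -8 - b + 2*b/(-1/155 + b) (K(b) = -8 + ((b + b)/(b + 1/(-155)) - b) = -8 + ((2*b)/(b - 1/155) - b) = -8 + ((2*b)/(-1/155 + b) - b) = -8 + (2*b/(-1/155 + b) - b) = -8 + (-b + 2*b/(-1/155 + b)) = -8 - b + 2*b/(-1/155 + b))
√(-23660 + K(120)) = √(-23660 + (8 - 929*120 - 155*120²)/(-1 + 155*120)) = √(-23660 + (8 - 111480 - 155*14400)/(-1 + 18600)) = √(-23660 + (8 - 111480 - 2232000)/18599) = √(-23660 + (1/18599)*(-2343472)) = √(-23660 - 2343472/18599) = √(-442395812/18599) = 2*I*√2057029926847/18599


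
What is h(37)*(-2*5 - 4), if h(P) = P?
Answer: -518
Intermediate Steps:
h(37)*(-2*5 - 4) = 37*(-2*5 - 4) = 37*(-10 - 4) = 37*(-14) = -518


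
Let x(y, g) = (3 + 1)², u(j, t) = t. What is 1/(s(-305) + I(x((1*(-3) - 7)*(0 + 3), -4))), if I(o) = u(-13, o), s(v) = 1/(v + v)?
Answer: 610/9759 ≈ 0.062506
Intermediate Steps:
x(y, g) = 16 (x(y, g) = 4² = 16)
s(v) = 1/(2*v)
I(o) = o
1/(s(-305) + I(x((1*(-3) - 7)*(0 + 3), -4))) = 1/((½)/(-305) + 16) = 1/((½)*(-1/305) + 16) = 1/(-1/610 + 16) = 1/(9759/610) = 610/9759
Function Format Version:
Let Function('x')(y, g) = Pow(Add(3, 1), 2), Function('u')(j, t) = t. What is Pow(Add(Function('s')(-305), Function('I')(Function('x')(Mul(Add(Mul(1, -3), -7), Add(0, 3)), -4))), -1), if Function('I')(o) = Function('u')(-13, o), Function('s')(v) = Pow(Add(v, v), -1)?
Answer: Rational(610, 9759) ≈ 0.062506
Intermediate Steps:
Function('x')(y, g) = 16 (Function('x')(y, g) = Pow(4, 2) = 16)
Function('s')(v) = Mul(Rational(1, 2), Pow(v, -1)) (Function('s')(v) = Pow(Mul(2, v), -1) = Mul(Rational(1, 2), Pow(v, -1)))
Function('I')(o) = o
Pow(Add(Function('s')(-305), Function('I')(Function('x')(Mul(Add(Mul(1, -3), -7), Add(0, 3)), -4))), -1) = Pow(Add(Mul(Rational(1, 2), Pow(-305, -1)), 16), -1) = Pow(Add(Mul(Rational(1, 2), Rational(-1, 305)), 16), -1) = Pow(Add(Rational(-1, 610), 16), -1) = Pow(Rational(9759, 610), -1) = Rational(610, 9759)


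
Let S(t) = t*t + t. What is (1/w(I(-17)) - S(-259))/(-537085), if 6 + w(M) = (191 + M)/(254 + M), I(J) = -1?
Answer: 88739869/713248880 ≈ 0.12442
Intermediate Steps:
w(M) = -6 + (191 + M)/(254 + M)
S(t) = t + t**2 (S(t) = t**2 + t = t + t**2)
(1/w(I(-17)) - S(-259))/(-537085) = (1/((-1333 - 5*(-1))/(254 - 1)) - (-259)*(1 - 259))/(-537085) = (1/((-1333 + 5)/253) - (-259)*(-258))*(-1/537085) = (1/((1/253)*(-1328)) - 1*66822)*(-1/537085) = (1/(-1328/253) - 66822)*(-1/537085) = (-253/1328 - 66822)*(-1/537085) = -88739869/1328*(-1/537085) = 88739869/713248880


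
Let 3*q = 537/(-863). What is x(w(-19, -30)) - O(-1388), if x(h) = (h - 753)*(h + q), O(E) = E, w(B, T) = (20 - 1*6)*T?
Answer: 426573391/863 ≈ 4.9429e+5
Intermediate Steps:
w(B, T) = 14*T (w(B, T) = (20 - 6)*T = 14*T)
q = -179/863 (q = (537/(-863))/3 = (537*(-1/863))/3 = (⅓)*(-537/863) = -179/863 ≈ -0.20742)
x(h) = (-753 + h)*(-179/863 + h) (x(h) = (h - 753)*(h - 179/863) = (-753 + h)*(-179/863 + h))
x(w(-19, -30)) - O(-1388) = (134787/863 + (14*(-30))² - 9100252*(-30)/863) - 1*(-1388) = (134787/863 + (-420)² - 650018/863*(-420)) + 1388 = (134787/863 + 176400 + 273007560/863) + 1388 = 425375547/863 + 1388 = 426573391/863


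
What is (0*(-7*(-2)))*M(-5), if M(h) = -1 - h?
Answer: 0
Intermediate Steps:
(0*(-7*(-2)))*M(-5) = (0*(-7*(-2)))*(-1 - 1*(-5)) = (0*14)*(-1 + 5) = 0*4 = 0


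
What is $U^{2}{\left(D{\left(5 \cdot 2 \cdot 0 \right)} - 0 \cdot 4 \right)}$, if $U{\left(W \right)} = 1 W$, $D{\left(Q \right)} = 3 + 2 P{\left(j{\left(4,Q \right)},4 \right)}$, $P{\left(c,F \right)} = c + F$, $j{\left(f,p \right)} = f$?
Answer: $361$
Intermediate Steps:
$P{\left(c,F \right)} = F + c$
$D{\left(Q \right)} = 19$ ($D{\left(Q \right)} = 3 + 2 \left(4 + 4\right) = 3 + 2 \cdot 8 = 3 + 16 = 19$)
$U{\left(W \right)} = W$
$U^{2}{\left(D{\left(5 \cdot 2 \cdot 0 \right)} - 0 \cdot 4 \right)} = \left(19 - 0 \cdot 4\right)^{2} = \left(19 - 0\right)^{2} = \left(19 + 0\right)^{2} = 19^{2} = 361$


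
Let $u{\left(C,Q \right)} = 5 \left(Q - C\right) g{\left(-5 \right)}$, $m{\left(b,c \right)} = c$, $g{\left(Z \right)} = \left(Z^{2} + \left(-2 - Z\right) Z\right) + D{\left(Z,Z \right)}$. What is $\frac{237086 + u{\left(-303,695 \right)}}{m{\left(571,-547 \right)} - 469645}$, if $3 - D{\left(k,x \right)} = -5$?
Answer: $- \frac{163453}{235096} \approx -0.69526$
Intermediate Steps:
$D{\left(k,x \right)} = 8$ ($D{\left(k,x \right)} = 3 - -5 = 3 + 5 = 8$)
$g{\left(Z \right)} = 8 + Z^{2} + Z \left(-2 - Z\right)$ ($g{\left(Z \right)} = \left(Z^{2} + \left(-2 - Z\right) Z\right) + 8 = \left(Z^{2} + Z \left(-2 - Z\right)\right) + 8 = 8 + Z^{2} + Z \left(-2 - Z\right)$)
$u{\left(C,Q \right)} = - 90 C + 90 Q$ ($u{\left(C,Q \right)} = 5 \left(Q - C\right) \left(8 - -10\right) = \left(- 5 C + 5 Q\right) \left(8 + 10\right) = \left(- 5 C + 5 Q\right) 18 = - 90 C + 90 Q$)
$\frac{237086 + u{\left(-303,695 \right)}}{m{\left(571,-547 \right)} - 469645} = \frac{237086 + \left(\left(-90\right) \left(-303\right) + 90 \cdot 695\right)}{-547 - 469645} = \frac{237086 + \left(27270 + 62550\right)}{-470192} = \left(237086 + 89820\right) \left(- \frac{1}{470192}\right) = 326906 \left(- \frac{1}{470192}\right) = - \frac{163453}{235096}$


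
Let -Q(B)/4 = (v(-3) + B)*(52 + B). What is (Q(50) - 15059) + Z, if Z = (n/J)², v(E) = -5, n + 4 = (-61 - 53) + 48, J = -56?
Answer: -534679/16 ≈ -33417.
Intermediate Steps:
n = -70 (n = -4 + ((-61 - 53) + 48) = -4 + (-114 + 48) = -4 - 66 = -70)
Z = 25/16 (Z = (-70/(-56))² = (-70*(-1/56))² = (5/4)² = 25/16 ≈ 1.5625)
Q(B) = -4*(-5 + B)*(52 + B)
(Q(50) - 15059) + Z = ((1040 - 188*50 - 4*50²) - 15059) + 25/16 = ((1040 - 9400 - 4*2500) - 15059) + 25/16 = ((1040 - 9400 - 10000) - 15059) + 25/16 = (-18360 - 15059) + 25/16 = -33419 + 25/16 = -534679/16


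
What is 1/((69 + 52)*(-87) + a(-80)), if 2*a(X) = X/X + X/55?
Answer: -22/231599 ≈ -9.4992e-5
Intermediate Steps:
a(X) = ½ + X/110 (a(X) = (X/X + X/55)/2 = (1 + X*(1/55))/2 = (1 + X/55)/2 = ½ + X/110)
1/((69 + 52)*(-87) + a(-80)) = 1/((69 + 52)*(-87) + (½ + (1/110)*(-80))) = 1/(121*(-87) + (½ - 8/11)) = 1/(-10527 - 5/22) = 1/(-231599/22) = -22/231599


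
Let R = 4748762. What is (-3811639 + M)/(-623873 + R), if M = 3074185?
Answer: -245818/1374963 ≈ -0.17878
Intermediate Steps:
(-3811639 + M)/(-623873 + R) = (-3811639 + 3074185)/(-623873 + 4748762) = -737454/4124889 = -737454*1/4124889 = -245818/1374963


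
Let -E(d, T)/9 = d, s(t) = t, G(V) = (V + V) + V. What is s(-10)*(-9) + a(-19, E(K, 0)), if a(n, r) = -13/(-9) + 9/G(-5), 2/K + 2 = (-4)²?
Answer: 4088/45 ≈ 90.844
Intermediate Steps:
K = ⅐ (K = 2/(-2 + (-4)²) = 2/(-2 + 16) = 2/14 = 2*(1/14) = ⅐ ≈ 0.14286)
G(V) = 3*V (G(V) = 2*V + V = 3*V)
E(d, T) = -9*d
a(n, r) = 38/45 (a(n, r) = -13/(-9) + 9/((3*(-5))) = -13*(-⅑) + 9/(-15) = 13/9 + 9*(-1/15) = 13/9 - ⅗ = 38/45)
s(-10)*(-9) + a(-19, E(K, 0)) = -10*(-9) + 38/45 = 90 + 38/45 = 4088/45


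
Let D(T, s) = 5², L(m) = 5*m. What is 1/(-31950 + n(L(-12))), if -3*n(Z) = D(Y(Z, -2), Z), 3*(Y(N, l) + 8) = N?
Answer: -3/95875 ≈ -3.1291e-5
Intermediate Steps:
Y(N, l) = -8 + N/3
D(T, s) = 25
n(Z) = -25/3 (n(Z) = -⅓*25 = -25/3)
1/(-31950 + n(L(-12))) = 1/(-31950 - 25/3) = 1/(-95875/3) = -3/95875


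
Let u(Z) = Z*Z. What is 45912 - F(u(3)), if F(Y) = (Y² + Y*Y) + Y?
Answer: 45741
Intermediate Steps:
u(Z) = Z²
F(Y) = Y + 2*Y² (F(Y) = (Y² + Y²) + Y = 2*Y² + Y = Y + 2*Y²)
45912 - F(u(3)) = 45912 - 3²*(1 + 2*3²) = 45912 - 9*(1 + 2*9) = 45912 - 9*(1 + 18) = 45912 - 9*19 = 45912 - 1*171 = 45912 - 171 = 45741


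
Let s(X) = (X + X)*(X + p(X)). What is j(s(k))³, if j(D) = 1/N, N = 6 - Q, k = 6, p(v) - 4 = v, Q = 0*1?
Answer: 1/216 ≈ 0.0046296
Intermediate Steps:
Q = 0
p(v) = 4 + v
s(X) = 2*X*(4 + 2*X) (s(X) = (X + X)*(X + (4 + X)) = (2*X)*(4 + 2*X) = 2*X*(4 + 2*X))
N = 6 (N = 6 - 1*0 = 6 + 0 = 6)
j(D) = ⅙ (j(D) = 1/6 = ⅙)
j(s(k))³ = (⅙)³ = 1/216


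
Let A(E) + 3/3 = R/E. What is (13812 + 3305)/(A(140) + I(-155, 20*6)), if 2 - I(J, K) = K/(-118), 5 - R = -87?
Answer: 35346605/5522 ≈ 6401.0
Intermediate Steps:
R = 92 (R = 5 - 1*(-87) = 5 + 87 = 92)
I(J, K) = 2 + K/118 (I(J, K) = 2 - K/(-118) = 2 - K*(-1)/118 = 2 - (-1)*K/118 = 2 + K/118)
A(E) = -1 + 92/E
(13812 + 3305)/(A(140) + I(-155, 20*6)) = (13812 + 3305)/((92 - 1*140)/140 + (2 + (20*6)/118)) = 17117/((92 - 140)/140 + (2 + (1/118)*120)) = 17117/((1/140)*(-48) + (2 + 60/59)) = 17117/(-12/35 + 178/59) = 17117/(5522/2065) = 17117*(2065/5522) = 35346605/5522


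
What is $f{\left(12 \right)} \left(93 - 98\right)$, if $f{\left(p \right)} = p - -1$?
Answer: $-65$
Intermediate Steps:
$f{\left(p \right)} = 1 + p$ ($f{\left(p \right)} = p + 1 = 1 + p$)
$f{\left(12 \right)} \left(93 - 98\right) = \left(1 + 12\right) \left(93 - 98\right) = 13 \left(-5\right) = -65$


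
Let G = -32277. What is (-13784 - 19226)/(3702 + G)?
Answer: 6602/5715 ≈ 1.1552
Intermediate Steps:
(-13784 - 19226)/(3702 + G) = (-13784 - 19226)/(3702 - 32277) = -33010/(-28575) = -33010*(-1/28575) = 6602/5715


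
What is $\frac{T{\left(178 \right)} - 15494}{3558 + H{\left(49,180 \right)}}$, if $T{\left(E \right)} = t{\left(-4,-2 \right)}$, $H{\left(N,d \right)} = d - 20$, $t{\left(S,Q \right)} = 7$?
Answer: $- \frac{15487}{3718} \approx -4.1654$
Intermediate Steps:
$H{\left(N,d \right)} = -20 + d$ ($H{\left(N,d \right)} = d - 20 = -20 + d$)
$T{\left(E \right)} = 7$
$\frac{T{\left(178 \right)} - 15494}{3558 + H{\left(49,180 \right)}} = \frac{7 - 15494}{3558 + \left(-20 + 180\right)} = - \frac{15487}{3558 + 160} = - \frac{15487}{3718}$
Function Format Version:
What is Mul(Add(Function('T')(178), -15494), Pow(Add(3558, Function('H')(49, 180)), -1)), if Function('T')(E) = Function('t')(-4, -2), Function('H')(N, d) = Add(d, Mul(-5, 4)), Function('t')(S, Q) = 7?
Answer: Rational(-15487, 3718) ≈ -4.1654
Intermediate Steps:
Function('H')(N, d) = Add(-20, d) (Function('H')(N, d) = Add(d, -20) = Add(-20, d))
Function('T')(E) = 7
Mul(Add(Function('T')(178), -15494), Pow(Add(3558, Function('H')(49, 180)), -1)) = Mul(Add(7, -15494), Pow(Add(3558, Add(-20, 180)), -1)) = Mul(-15487, Pow(Add(3558, 160), -1)) = Mul(-15487, Pow(3718, -1)) = Mul(-15487, Rational(1, 3718)) = Rational(-15487, 3718)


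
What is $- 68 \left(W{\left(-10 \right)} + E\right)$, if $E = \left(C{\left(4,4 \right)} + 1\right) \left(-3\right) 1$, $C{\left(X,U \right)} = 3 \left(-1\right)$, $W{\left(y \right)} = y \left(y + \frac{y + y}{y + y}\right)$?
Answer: $-6528$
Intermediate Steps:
$W{\left(y \right)} = y \left(1 + y\right)$ ($W{\left(y \right)} = y \left(y + \frac{2 y}{2 y}\right) = y \left(y + 2 y \frac{1}{2 y}\right) = y \left(y + 1\right) = y \left(1 + y\right)$)
$C{\left(X,U \right)} = -3$
$E = 6$ ($E = \left(-3 + 1\right) \left(-3\right) 1 = \left(-2\right) \left(-3\right) 1 = 6 \cdot 1 = 6$)
$- 68 \left(W{\left(-10 \right)} + E\right) = - 68 \left(- 10 \left(1 - 10\right) + 6\right) = - 68 \left(\left(-10\right) \left(-9\right) + 6\right) = - 68 \left(90 + 6\right) = \left(-68\right) 96 = -6528$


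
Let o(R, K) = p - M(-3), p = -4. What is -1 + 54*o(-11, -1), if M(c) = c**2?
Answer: -703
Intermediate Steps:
o(R, K) = -13 (o(R, K) = -4 - 1*(-3)**2 = -4 - 1*9 = -4 - 9 = -13)
-1 + 54*o(-11, -1) = -1 + 54*(-13) = -1 - 702 = -703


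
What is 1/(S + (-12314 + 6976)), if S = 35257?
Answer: 1/29919 ≈ 3.3424e-5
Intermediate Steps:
1/(S + (-12314 + 6976)) = 1/(35257 + (-12314 + 6976)) = 1/(35257 - 5338) = 1/29919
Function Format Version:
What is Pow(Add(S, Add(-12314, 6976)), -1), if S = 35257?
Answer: Rational(1, 29919) ≈ 3.3424e-5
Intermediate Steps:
Pow(Add(S, Add(-12314, 6976)), -1) = Pow(Add(35257, Add(-12314, 6976)), -1) = Pow(Add(35257, -5338), -1) = Pow(29919, -1) = Rational(1, 29919)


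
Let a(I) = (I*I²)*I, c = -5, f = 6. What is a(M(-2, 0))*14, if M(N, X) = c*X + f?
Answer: 18144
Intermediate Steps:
M(N, X) = 6 - 5*X (M(N, X) = -5*X + 6 = 6 - 5*X)
a(I) = I⁴ (a(I) = I³*I = I⁴)
a(M(-2, 0))*14 = (6 - 5*0)⁴*14 = (6 + 0)⁴*14 = 6⁴*14 = 1296*14 = 18144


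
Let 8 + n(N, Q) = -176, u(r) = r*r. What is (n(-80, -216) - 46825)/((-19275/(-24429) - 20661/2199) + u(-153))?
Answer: -280588212371/139672712655 ≈ -2.0089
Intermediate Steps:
u(r) = r**2
n(N, Q) = -184 (n(N, Q) = -8 - 176 = -184)
(n(-80, -216) - 46825)/((-19275/(-24429) - 20661/2199) + u(-153)) = (-184 - 46825)/((-19275/(-24429) - 20661/2199) + (-153)**2) = -47009/((-19275*(-1/24429) - 20661*1/2199) + 23409) = -47009/((6425/8143 - 6887/733) + 23409) = -47009/(-51371316/5968819 + 23409) = -47009/139672712655/5968819 = -47009*5968819/139672712655 = -280588212371/139672712655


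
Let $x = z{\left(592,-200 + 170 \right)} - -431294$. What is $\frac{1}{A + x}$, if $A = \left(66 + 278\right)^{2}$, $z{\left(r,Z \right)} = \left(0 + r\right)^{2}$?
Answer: $\frac{1}{900094} \approx 1.111 \cdot 10^{-6}$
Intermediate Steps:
$z{\left(r,Z \right)} = r^{2}$
$A = 118336$ ($A = 344^{2} = 118336$)
$x = 781758$ ($x = 592^{2} - -431294 = 350464 + 431294 = 781758$)
$\frac{1}{A + x} = \frac{1}{118336 + 781758} = \frac{1}{900094}$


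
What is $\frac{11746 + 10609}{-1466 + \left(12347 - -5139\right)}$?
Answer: $\frac{4471}{3204} \approx 1.3954$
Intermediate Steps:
$\frac{11746 + 10609}{-1466 + \left(12347 - -5139\right)} = \frac{22355}{-1466 + \left(12347 + 5139\right)} = \frac{22355}{-1466 + 17486} = \frac{22355}{16020} = 22355 \cdot \frac{1}{16020} = \frac{4471}{3204}$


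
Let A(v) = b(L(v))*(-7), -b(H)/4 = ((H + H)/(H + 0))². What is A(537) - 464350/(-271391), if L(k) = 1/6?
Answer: 30860142/271391 ≈ 113.71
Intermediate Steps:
L(k) = ⅙
b(H) = -16 (b(H) = -4*(H + H)²/(H + 0)² = -4*((2*H)/H)² = -4*2² = -4*4 = -16)
A(v) = 112 (A(v) = -16*(-7) = 112)
A(537) - 464350/(-271391) = 112 - 464350/(-271391) = 112 - 464350*(-1/271391) = 112 + 464350/271391 = 30860142/271391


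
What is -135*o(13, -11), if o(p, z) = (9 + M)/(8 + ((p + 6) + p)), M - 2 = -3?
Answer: -27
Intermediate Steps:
M = -1 (M = 2 - 3 = -1)
o(p, z) = 8/(14 + 2*p) (o(p, z) = (9 - 1)/(8 + ((p + 6) + p)) = 8/(8 + ((6 + p) + p)) = 8/(8 + (6 + 2*p)) = 8/(14 + 2*p))
-135*o(13, -11) = -540/(7 + 13) = -540/20 = -135*⅕ = -27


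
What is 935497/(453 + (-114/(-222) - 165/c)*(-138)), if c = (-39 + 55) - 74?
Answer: -1003788281/11214 ≈ -89512.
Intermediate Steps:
c = -58 (c = 16 - 74 = -58)
935497/(453 + (-114/(-222) - 165/c)*(-138)) = 935497/(453 + (-114/(-222) - 165/(-58))*(-138)) = 935497/(453 + (-114*(-1/222) - 165*(-1/58))*(-138)) = 935497/(453 + (19/37 + 165/58)*(-138)) = 935497/(453 + (7207/2146)*(-138)) = 935497/(453 - 497283/1073) = 935497/(-11214/1073) = 935497*(-1073/11214) = -1003788281/11214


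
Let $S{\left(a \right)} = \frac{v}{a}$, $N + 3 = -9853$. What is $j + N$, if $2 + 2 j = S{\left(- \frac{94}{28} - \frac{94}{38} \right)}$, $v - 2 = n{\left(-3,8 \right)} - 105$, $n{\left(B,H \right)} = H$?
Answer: $- \frac{15275572}{1551} \approx -9848.9$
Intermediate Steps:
$N = -9856$ ($N = -3 - 9853 = -9856$)
$v = -95$ ($v = 2 + \left(8 - 105\right) = 2 - 97 = -95$)
$S{\left(a \right)} = - \frac{95}{a}$
$j = \frac{11084}{1551}$ ($j = -1 + \frac{\left(-95\right) \frac{1}{- \frac{94}{28} - \frac{94}{38}}}{2} = -1 + \frac{\left(-95\right) \frac{1}{\left(-94\right) \frac{1}{28} - \frac{47}{19}}}{2} = -1 + \frac{\left(-95\right) \frac{1}{- \frac{47}{14} - \frac{47}{19}}}{2} = -1 + \frac{\left(-95\right) \frac{1}{- \frac{1551}{266}}}{2} = -1 + \frac{\left(-95\right) \left(- \frac{266}{1551}\right)}{2} = -1 + \frac{1}{2} \cdot \frac{25270}{1551} = -1 + \frac{12635}{1551} = \frac{11084}{1551} \approx 7.1464$)
$j + N = \frac{11084}{1551} - 9856 = - \frac{15275572}{1551}$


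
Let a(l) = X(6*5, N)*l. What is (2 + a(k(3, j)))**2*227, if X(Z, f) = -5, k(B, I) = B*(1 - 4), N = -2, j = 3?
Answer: 501443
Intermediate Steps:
k(B, I) = -3*B (k(B, I) = B*(-3) = -3*B)
a(l) = -5*l
(2 + a(k(3, j)))**2*227 = (2 - (-15)*3)**2*227 = (2 - 5*(-9))**2*227 = (2 + 45)**2*227 = 47**2*227 = 2209*227 = 501443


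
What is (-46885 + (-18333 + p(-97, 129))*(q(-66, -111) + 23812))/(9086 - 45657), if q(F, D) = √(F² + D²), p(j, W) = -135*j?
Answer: 124774141/36571 + 15714*√1853/36571 ≈ 3430.3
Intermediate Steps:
q(F, D) = √(D² + F²)
(-46885 + (-18333 + p(-97, 129))*(q(-66, -111) + 23812))/(9086 - 45657) = (-46885 + (-18333 - 135*(-97))*(√((-111)² + (-66)²) + 23812))/(9086 - 45657) = (-46885 + (-18333 + 13095)*(√(12321 + 4356) + 23812))/(-36571) = (-46885 - 5238*(√16677 + 23812))*(-1/36571) = (-46885 - 5238*(3*√1853 + 23812))*(-1/36571) = (-46885 - 5238*(23812 + 3*√1853))*(-1/36571) = (-46885 + (-124727256 - 15714*√1853))*(-1/36571) = (-124774141 - 15714*√1853)*(-1/36571) = 124774141/36571 + 15714*√1853/36571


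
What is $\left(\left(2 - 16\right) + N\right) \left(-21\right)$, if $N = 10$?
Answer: $84$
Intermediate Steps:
$\left(\left(2 - 16\right) + N\right) \left(-21\right) = \left(\left(2 - 16\right) + 10\right) \left(-21\right) = \left(-14 + 10\right) \left(-21\right) = \left(-4\right) \left(-21\right) = 84$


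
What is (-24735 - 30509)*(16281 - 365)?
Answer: -879263504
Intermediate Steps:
(-24735 - 30509)*(16281 - 365) = -55244*15916 = -879263504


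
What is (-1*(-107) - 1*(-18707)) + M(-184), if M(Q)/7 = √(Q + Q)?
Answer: 18814 + 28*I*√23 ≈ 18814.0 + 134.28*I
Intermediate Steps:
M(Q) = 7*√2*√Q (M(Q) = 7*√(Q + Q) = 7*√(2*Q) = 7*(√2*√Q) = 7*√2*√Q)
(-1*(-107) - 1*(-18707)) + M(-184) = (-1*(-107) - 1*(-18707)) + 7*√2*√(-184) = (107 + 18707) + 7*√2*(2*I*√46) = 18814 + 28*I*√23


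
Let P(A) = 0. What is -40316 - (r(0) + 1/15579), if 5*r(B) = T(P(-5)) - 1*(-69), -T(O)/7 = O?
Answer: -3141489776/77895 ≈ -40330.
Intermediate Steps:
T(O) = -7*O
r(B) = 69/5 (r(B) = (-7*0 - 1*(-69))/5 = (0 + 69)/5 = (⅕)*69 = 69/5)
-40316 - (r(0) + 1/15579) = -40316 - (69/5 + 1/15579) = -40316 - 1*1074956/77895 = -40316 - 1074956/77895 = -3141489776/77895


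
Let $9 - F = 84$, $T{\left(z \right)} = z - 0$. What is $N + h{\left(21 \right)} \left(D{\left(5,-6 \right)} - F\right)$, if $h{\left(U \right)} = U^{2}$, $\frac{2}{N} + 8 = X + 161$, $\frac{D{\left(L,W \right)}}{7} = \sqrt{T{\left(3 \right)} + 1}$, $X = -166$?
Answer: $\frac{510235}{13} \approx 39249.0$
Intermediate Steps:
$T{\left(z \right)} = z$ ($T{\left(z \right)} = z + 0 = z$)
$F = -75$ ($F = 9 - 84 = -75$)
$D{\left(L,W \right)} = 14$ ($D{\left(L,W \right)} = 7 \sqrt{3 + 1} = 7 \sqrt{4} = 7 \cdot 2 = 14$)
$N = - \frac{2}{13}$ ($N = \frac{2}{-8 + \left(-166 + 161\right)} = \frac{2}{-8 - 5} = \frac{2}{-13} = 2 \left(- \frac{1}{13}\right) = - \frac{2}{13} \approx -0.15385$)
$N + h{\left(21 \right)} \left(D{\left(5,-6 \right)} - F\right) = - \frac{2}{13} + 21^{2} \left(14 - -75\right) = - \frac{2}{13} + 441 \left(14 + 75\right) = - \frac{2}{13} + 441 \cdot 89 = - \frac{2}{13} + 39249 = \frac{510235}{13}$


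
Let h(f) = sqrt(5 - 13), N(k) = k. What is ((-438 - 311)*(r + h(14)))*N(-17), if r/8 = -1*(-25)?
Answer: 2546600 + 25466*I*sqrt(2) ≈ 2.5466e+6 + 36014.0*I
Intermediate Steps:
h(f) = 2*I*sqrt(2) (h(f) = sqrt(-8) = 2*I*sqrt(2))
r = 200 (r = 8*(-1*(-25)) = 8*25 = 200)
((-438 - 311)*(r + h(14)))*N(-17) = ((-438 - 311)*(200 + 2*I*sqrt(2)))*(-17) = -749*(200 + 2*I*sqrt(2))*(-17) = (-149800 - 1498*I*sqrt(2))*(-17) = 2546600 + 25466*I*sqrt(2)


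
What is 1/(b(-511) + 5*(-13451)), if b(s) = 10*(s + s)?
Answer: -1/77475 ≈ -1.2907e-5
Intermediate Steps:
b(s) = 20*s (b(s) = 10*(2*s) = 20*s)
1/(b(-511) + 5*(-13451)) = 1/(20*(-511) + 5*(-13451)) = 1/(-10220 - 67255) = 1/(-77475) = -1/77475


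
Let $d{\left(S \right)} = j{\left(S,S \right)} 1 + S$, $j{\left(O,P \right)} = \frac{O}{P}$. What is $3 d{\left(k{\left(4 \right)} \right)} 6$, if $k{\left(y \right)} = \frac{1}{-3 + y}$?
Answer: $36$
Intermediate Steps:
$d{\left(S \right)} = 1 + S$ ($d{\left(S \right)} = \frac{S}{S} 1 + S = 1 \cdot 1 + S = 1 + S$)
$3 d{\left(k{\left(4 \right)} \right)} 6 = 3 \left(1 + \frac{1}{-3 + 4}\right) 6 = 3 \left(1 + 1^{-1}\right) 6 = 3 \left(1 + 1\right) 6 = 3 \cdot 2 \cdot 6 = 6 \cdot 6 = 36$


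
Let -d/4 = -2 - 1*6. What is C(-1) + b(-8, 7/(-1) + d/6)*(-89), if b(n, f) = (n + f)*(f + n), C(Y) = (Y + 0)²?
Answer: -74840/9 ≈ -8315.6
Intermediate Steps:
d = 32 (d = -4*(-2 - 1*6) = -4*(-2 - 6) = -4*(-8) = 32)
C(Y) = Y²
b(n, f) = (f + n)² (b(n, f) = (f + n)*(f + n) = (f + n)²)
C(-1) + b(-8, 7/(-1) + d/6)*(-89) = (-1)² + ((7/(-1) + 32/6) - 8)²*(-89) = 1 + ((7*(-1) + 32*(⅙)) - 8)²*(-89) = 1 + ((-7 + 16/3) - 8)²*(-89) = 1 + (-5/3 - 8)²*(-89) = 1 + (-29/3)²*(-89) = 1 + (841/9)*(-89) = 1 - 74849/9 = -74840/9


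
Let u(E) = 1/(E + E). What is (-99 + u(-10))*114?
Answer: -112917/10 ≈ -11292.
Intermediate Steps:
u(E) = 1/(2*E)
(-99 + u(-10))*114 = (-99 + (½)/(-10))*114 = (-99 + (½)*(-⅒))*114 = (-99 - 1/20)*114 = -1981/20*114 = -112917/10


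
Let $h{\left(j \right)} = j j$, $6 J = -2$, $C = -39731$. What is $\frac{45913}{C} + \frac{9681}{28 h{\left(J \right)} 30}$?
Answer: $\frac{163007399}{1589240} \approx 102.57$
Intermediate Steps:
$J = - \frac{1}{3}$ ($J = \frac{1}{6} \left(-2\right) = - \frac{1}{3} \approx -0.33333$)
$h{\left(j \right)} = j^{2}$
$\frac{45913}{C} + \frac{9681}{28 h{\left(J \right)} 30} = \frac{45913}{-39731} + \frac{9681}{28 \left(- \frac{1}{3}\right)^{2} \cdot 30} = 45913 \left(- \frac{1}{39731}\right) + \frac{9681}{28 \cdot \frac{1}{9} \cdot 30} = - \frac{45913}{39731} + \frac{9681}{\frac{28}{9} \cdot 30} = - \frac{45913}{39731} + \frac{9681}{\frac{280}{3}} = - \frac{45913}{39731} + 9681 \cdot \frac{3}{280} = - \frac{45913}{39731} + \frac{4149}{40} = \frac{163007399}{1589240}$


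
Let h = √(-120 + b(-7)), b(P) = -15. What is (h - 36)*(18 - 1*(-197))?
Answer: -7740 + 645*I*√15 ≈ -7740.0 + 2498.1*I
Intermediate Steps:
h = 3*I*√15 (h = √(-120 - 15) = √(-135) = 3*I*√15 ≈ 11.619*I)
(h - 36)*(18 - 1*(-197)) = (3*I*√15 - 36)*(18 - 1*(-197)) = (-36 + 3*I*√15)*(18 + 197) = (-36 + 3*I*√15)*215 = -7740 + 645*I*√15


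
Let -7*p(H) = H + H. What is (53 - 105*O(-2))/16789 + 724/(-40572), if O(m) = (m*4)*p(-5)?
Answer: 9670370/170290827 ≈ 0.056787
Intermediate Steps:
p(H) = -2*H/7 (p(H) = -(H + H)/7 = -2*H/7)
O(m) = 40*m/7 (O(m) = (m*4)*(-2/7*(-5)) = (4*m)*(10/7) = 40*m/7)
(53 - 105*O(-2))/16789 + 724/(-40572) = (53 - 600*(-2))/16789 + 724/(-40572) = (53 - 105*(-80/7))*(1/16789) + 724*(-1/40572) = (53 + 1200)*(1/16789) - 181/10143 = 1253*(1/16789) - 181/10143 = 1253/16789 - 181/10143 = 9670370/170290827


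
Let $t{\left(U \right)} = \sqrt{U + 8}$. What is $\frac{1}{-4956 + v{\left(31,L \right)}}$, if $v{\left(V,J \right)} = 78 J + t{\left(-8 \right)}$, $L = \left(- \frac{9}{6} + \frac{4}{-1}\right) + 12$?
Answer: $- \frac{1}{4449} \approx -0.00022477$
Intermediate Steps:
$t{\left(U \right)} = \sqrt{8 + U}$
$L = \frac{13}{2}$ ($L = \left(\left(-9\right) \frac{1}{6} + 4 \left(-1\right)\right) + 12 = \left(- \frac{3}{2} - 4\right) + 12 = - \frac{11}{2} + 12 = \frac{13}{2} \approx 6.5$)
$v{\left(V,J \right)} = 78 J$ ($v{\left(V,J \right)} = 78 J + \sqrt{8 - 8} = 78 J + \sqrt{0} = 78 J + 0 = 78 J$)
$\frac{1}{-4956 + v{\left(31,L \right)}} = \frac{1}{-4956 + 78 \cdot \frac{13}{2}} = \frac{1}{-4956 + 507} = \frac{1}{-4449} = - \frac{1}{4449}$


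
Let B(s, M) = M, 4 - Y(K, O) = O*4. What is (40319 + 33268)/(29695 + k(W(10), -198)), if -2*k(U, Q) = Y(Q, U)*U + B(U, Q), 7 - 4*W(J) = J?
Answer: 588696/238373 ≈ 2.4696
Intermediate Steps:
Y(K, O) = 4 - 4*O (Y(K, O) = 4 - O*4 = 4 - 4*O)
W(J) = 7/4 - J/4
k(U, Q) = -Q/2 - U*(4 - 4*U)/2 (k(U, Q) = -((4 - 4*U)*U + Q)/2 = -(U*(4 - 4*U) + Q)/2 = -(Q + U*(4 - 4*U))/2 = -Q/2 - U*(4 - 4*U)/2)
(40319 + 33268)/(29695 + k(W(10), -198)) = (40319 + 33268)/(29695 + (-½*(-198) + 2*(7/4 - ¼*10)*(-1 + (7/4 - ¼*10)))) = 73587/(29695 + (99 + 2*(7/4 - 5/2)*(-1 + (7/4 - 5/2)))) = 73587/(29695 + (99 + 2*(-¾)*(-1 - ¾))) = 73587/(29695 + (99 + 2*(-¾)*(-7/4))) = 73587/(29695 + (99 + 21/8)) = 73587/(29695 + 813/8) = 73587/(238373/8) = 73587*(8/238373) = 588696/238373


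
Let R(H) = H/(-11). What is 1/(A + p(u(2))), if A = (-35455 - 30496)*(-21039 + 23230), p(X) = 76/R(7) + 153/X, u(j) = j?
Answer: -14/2022981575 ≈ -6.9205e-9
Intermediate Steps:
R(H) = -H/11 (R(H) = H*(-1/11) = -H/11)
p(X) = -836/7 + 153/X (p(X) = 76/((-1/11*7)) + 153/X = 76/(-7/11) + 153/X = 76*(-11/7) + 153/X = -836/7 + 153/X)
A = -144498641 (A = -65951*2191 = -144498641)
1/(A + p(u(2))) = 1/(-144498641 + (-836/7 + 153/2)) = 1/(-144498641 - 601/14) = 1/(-2022981575/14) = -14/2022981575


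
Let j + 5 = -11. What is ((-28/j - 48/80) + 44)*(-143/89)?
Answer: -129129/1780 ≈ -72.544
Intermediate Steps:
j = -16 (j = -5 - 11 = -16)
((-28/j - 48/80) + 44)*(-143/89) = ((-28/(-16) - 48/80) + 44)*(-143/89) = ((-28*(-1/16) - 48*1/80) + 44)*(-143*1/89) = ((7/4 - ⅗) + 44)*(-143/89) = (23/20 + 44)*(-143/89) = (903/20)*(-143/89) = -129129/1780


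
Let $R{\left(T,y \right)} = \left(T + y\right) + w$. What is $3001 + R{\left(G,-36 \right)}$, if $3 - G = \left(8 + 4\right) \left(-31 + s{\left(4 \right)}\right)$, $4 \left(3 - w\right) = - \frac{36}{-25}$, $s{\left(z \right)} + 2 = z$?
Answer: $\frac{82966}{25} \approx 3318.6$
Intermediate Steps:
$s{\left(z \right)} = -2 + z$
$w = \frac{66}{25}$ ($w = 3 - \frac{\left(-36\right) \frac{1}{-25}}{4} = 3 - \frac{\left(-36\right) \left(- \frac{1}{25}\right)}{4} = 3 - \frac{9}{25} = \frac{66}{25} \approx 2.64$)
$G = 351$ ($G = 3 - \left(8 + 4\right) \left(-31 + \left(-2 + 4\right)\right) = 3 - 12 \left(-31 + 2\right) = 3 - 12 \left(-29\right) = 3 - -348 = 3 + 348 = 351$)
$R{\left(T,y \right)} = \frac{66}{25} + T + y$ ($R{\left(T,y \right)} = \left(T + y\right) + \frac{66}{25} = \frac{66}{25} + T + y$)
$3001 + R{\left(G,-36 \right)} = 3001 + \left(\frac{66}{25} + 351 - 36\right) = 3001 + \frac{7941}{25} = \frac{82966}{25}$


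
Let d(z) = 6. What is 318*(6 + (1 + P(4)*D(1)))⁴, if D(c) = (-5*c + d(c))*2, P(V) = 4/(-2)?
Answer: 25758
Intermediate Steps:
P(V) = -2 (P(V) = 4*(-½) = -2)
D(c) = 12 - 10*c (D(c) = (-5*c + 6)*2 = (6 - 5*c)*2 = 12 - 10*c)
318*(6 + (1 + P(4)*D(1)))⁴ = 318*(6 + (1 - 2*(12 - 10*1)))⁴ = 318*(6 + (1 - 2*(12 - 10)))⁴ = 318*(6 + (1 - 2*2))⁴ = 318*(6 + (1 - 4))⁴ = 318*(6 - 3)⁴ = 318*3⁴ = 318*81 = 25758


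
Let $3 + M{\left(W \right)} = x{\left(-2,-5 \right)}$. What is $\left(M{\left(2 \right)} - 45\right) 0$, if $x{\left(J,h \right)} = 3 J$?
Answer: $0$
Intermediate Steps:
$M{\left(W \right)} = -9$ ($M{\left(W \right)} = -3 + 3 \left(-2\right) = -3 - 6 = -9$)
$\left(M{\left(2 \right)} - 45\right) 0 = \left(-9 - 45\right) 0 = \left(-54\right) 0 = 0$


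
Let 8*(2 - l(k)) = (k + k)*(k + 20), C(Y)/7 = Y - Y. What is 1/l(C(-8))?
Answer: 1/2 ≈ 0.50000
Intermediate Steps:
C(Y) = 0 (C(Y) = 7*(Y - Y) = 7*0 = 0)
l(k) = 2 - k*(20 + k)/4 (l(k) = 2 - (k + k)*(k + 20)/8 = 2 - 2*k*(20 + k)/8 = 2 - k*(20 + k)/4)
1/l(C(-8)) = 1/(2 - 5*0 - 1/4*0**2) = 1/(2 + 0 - 1/4*0) = 1/(2 + 0 + 0) = 1/2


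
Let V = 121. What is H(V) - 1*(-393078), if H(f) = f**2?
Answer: 407719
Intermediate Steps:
H(V) - 1*(-393078) = 121**2 - 1*(-393078) = 14641 + 393078 = 407719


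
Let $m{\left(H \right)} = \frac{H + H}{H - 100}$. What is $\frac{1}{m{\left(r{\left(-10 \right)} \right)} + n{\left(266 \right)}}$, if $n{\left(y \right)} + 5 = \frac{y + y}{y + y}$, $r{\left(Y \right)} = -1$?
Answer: $- \frac{101}{402} \approx -0.25124$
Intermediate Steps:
$m{\left(H \right)} = \frac{2 H}{-100 + H}$
$n{\left(y \right)} = -4$ ($n{\left(y \right)} = -5 + \frac{y + y}{y + y} = -5 + \frac{2 y}{2 y} = -5 + 2 y \frac{1}{2 y} = -5 + 1 = -4$)
$\frac{1}{m{\left(r{\left(-10 \right)} \right)} + n{\left(266 \right)}} = \frac{1}{2 \left(-1\right) \frac{1}{-100 - 1} - 4} = \frac{1}{2 \left(-1\right) \frac{1}{-101} - 4} = \frac{1}{2 \left(-1\right) \left(- \frac{1}{101}\right) - 4} = \frac{1}{\frac{2}{101} - 4} = \frac{1}{- \frac{402}{101}} = - \frac{101}{402}$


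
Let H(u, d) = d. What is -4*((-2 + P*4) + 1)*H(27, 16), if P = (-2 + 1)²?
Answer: -192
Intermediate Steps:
P = 1 (P = (-1)² = 1)
-4*((-2 + P*4) + 1)*H(27, 16) = -4*((-2 + 1*4) + 1)*16 = -4*((-2 + 4) + 1)*16 = -4*(2 + 1)*16 = -12*16 = -4*48 = -192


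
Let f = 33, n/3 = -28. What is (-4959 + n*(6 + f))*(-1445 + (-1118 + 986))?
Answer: 12986595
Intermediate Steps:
n = -84 (n = 3*(-28) = -84)
(-4959 + n*(6 + f))*(-1445 + (-1118 + 986)) = (-4959 - 84*(6 + 33))*(-1445 + (-1118 + 986)) = (-4959 - 84*39)*(-1445 - 132) = (-4959 - 3276)*(-1577) = -8235*(-1577) = 12986595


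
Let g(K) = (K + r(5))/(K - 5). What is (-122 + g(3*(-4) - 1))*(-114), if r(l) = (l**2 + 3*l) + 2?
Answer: 42275/3 ≈ 14092.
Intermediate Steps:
r(l) = 2 + l**2 + 3*l
g(K) = (42 + K)/(-5 + K) (g(K) = (K + (2 + 5**2 + 3*5))/(K - 5) = (K + (2 + 25 + 15))/(-5 + K) = (K + 42)/(-5 + K) = (42 + K)/(-5 + K))
(-122 + g(3*(-4) - 1))*(-114) = (-122 + (42 + (3*(-4) - 1))/(-5 + (3*(-4) - 1)))*(-114) = (-122 + (42 + (-12 - 1))/(-5 + (-12 - 1)))*(-114) = (-122 + (42 - 13)/(-5 - 13))*(-114) = (-122 + 29/(-18))*(-114) = (-122 - 1/18*29)*(-114) = (-122 - 29/18)*(-114) = -2225/18*(-114) = 42275/3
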